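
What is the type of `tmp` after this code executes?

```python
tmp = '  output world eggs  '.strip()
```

str.strip() returns str

str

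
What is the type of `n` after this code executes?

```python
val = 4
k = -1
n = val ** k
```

int ** negative int returns float

float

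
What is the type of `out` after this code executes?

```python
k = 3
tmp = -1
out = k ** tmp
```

int ** negative int returns float

float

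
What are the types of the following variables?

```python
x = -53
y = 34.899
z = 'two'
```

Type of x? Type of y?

x is int; y is float

int, float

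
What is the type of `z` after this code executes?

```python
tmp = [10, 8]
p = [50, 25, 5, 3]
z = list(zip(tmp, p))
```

list(zip(...)) returns a list of tuples

list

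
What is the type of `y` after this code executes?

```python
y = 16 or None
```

'or' returns first truthy value (16, int)

int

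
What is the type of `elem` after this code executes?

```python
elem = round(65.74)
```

round() with no ndigits arg returns int

int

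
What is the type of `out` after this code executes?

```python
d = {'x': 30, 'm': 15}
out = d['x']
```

Accessing dict[str, int] with key 'x' returns int value 30

int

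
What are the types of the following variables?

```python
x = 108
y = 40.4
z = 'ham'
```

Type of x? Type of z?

x is int; z is str

int, str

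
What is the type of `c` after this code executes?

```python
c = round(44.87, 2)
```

round() with ndigits arg returns float

float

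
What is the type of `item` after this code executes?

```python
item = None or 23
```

'or' with None returns the other value (23, int)

int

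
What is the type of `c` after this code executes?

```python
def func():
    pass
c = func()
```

A function with no return statement returns None

NoneType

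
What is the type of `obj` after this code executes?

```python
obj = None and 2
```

'and' returns first falsy value (None)

NoneType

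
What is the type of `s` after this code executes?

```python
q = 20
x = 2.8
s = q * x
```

int * float returns float (20 * 2.8 = 56.0)

float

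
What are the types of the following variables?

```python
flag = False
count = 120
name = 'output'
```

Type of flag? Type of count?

flag is bool; count is int

bool, int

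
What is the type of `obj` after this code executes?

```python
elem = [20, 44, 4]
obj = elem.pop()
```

list.pop() returns the popped element (int here)

int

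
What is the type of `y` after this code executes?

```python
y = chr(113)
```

chr() returns str (single character)

str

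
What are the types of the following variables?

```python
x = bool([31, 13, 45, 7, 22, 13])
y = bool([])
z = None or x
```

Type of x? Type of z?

bool() returns bool; None or <bool> returns the bool

bool, bool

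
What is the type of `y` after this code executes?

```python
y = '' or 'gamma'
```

'or' returns first truthy value ('gamma', which is str)

str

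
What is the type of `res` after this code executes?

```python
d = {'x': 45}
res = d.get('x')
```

dict.get() returns the value (int) when key is found

int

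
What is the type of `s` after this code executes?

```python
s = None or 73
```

'or' with None returns the other value (73, int)

int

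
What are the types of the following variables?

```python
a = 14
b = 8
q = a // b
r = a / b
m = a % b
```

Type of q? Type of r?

int // int returns int; int / int returns float

int, float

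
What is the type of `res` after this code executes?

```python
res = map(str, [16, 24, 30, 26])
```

map() returns a map iterator object

map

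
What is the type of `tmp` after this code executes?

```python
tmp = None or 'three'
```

'or' with None returns the other value ('three', str)

str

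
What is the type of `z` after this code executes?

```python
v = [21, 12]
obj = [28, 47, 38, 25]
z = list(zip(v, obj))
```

list(zip(...)) returns a list of tuples

list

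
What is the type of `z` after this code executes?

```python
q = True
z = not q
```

'not' always returns bool

bool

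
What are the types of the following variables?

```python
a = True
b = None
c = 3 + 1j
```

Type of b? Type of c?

b is NoneType; c is complex

NoneType, complex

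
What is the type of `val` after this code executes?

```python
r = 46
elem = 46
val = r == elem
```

Equality comparison returns bool

bool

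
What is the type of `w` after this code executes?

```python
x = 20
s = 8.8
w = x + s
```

int + float returns float (20 + 8.8 = 28.8)

float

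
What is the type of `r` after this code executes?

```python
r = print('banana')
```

print() returns None

NoneType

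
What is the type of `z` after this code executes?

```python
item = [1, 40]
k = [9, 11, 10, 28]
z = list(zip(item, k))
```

list(zip(...)) returns a list of tuples

list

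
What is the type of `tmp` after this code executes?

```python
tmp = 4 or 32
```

'or' returns the first truthy value (4, which is int)

int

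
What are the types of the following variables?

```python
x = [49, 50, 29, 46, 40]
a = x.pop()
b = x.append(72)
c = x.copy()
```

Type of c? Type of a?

list.copy() returns list; list.pop() returns the element (int)

list, int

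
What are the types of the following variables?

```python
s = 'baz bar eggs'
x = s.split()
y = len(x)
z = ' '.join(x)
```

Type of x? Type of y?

str.split() returns list; len() returns int

list, int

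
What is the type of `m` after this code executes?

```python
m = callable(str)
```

callable() returns bool

bool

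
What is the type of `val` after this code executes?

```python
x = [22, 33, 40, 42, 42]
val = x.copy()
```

list.copy() returns list

list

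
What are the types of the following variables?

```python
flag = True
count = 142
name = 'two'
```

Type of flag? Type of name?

flag is bool; name is str

bool, str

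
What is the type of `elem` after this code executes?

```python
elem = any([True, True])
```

any() returns bool

bool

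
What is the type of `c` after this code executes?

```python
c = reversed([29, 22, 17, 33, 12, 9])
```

reversed() on a list returns a list_reverseiterator

list_reverseiterator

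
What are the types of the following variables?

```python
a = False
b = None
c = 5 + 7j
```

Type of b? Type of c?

b is NoneType; c is complex

NoneType, complex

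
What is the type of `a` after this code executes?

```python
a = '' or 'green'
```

'or' returns first truthy value ('green', which is str)

str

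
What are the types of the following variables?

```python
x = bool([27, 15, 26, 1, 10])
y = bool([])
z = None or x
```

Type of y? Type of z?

bool() returns bool; None or <bool> returns the bool

bool, bool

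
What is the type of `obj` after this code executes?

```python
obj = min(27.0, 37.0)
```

min() of floats returns float

float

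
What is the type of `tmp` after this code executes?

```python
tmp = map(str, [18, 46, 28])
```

map() returns a map iterator object

map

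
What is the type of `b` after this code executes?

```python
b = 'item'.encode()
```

str.encode() returns bytes

bytes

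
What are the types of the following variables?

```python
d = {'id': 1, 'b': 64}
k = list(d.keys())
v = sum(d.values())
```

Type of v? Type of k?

sum of int values returns int; list(...) returns list

int, list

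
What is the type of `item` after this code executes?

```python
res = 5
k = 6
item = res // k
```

int // int returns int (5 // 6 = 0)

int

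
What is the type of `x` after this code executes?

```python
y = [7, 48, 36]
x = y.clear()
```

list.clear() returns None

NoneType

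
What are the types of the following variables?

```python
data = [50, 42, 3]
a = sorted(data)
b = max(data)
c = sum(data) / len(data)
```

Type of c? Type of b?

int / int returns float; max of ints returns int

float, int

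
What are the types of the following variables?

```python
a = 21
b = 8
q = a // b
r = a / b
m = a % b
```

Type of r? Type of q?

int / int returns float; int // int returns int

float, int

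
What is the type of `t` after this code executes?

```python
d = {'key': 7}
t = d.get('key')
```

dict.get() returns the value (int) when key is found

int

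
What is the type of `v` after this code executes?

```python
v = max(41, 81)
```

max() of ints returns int

int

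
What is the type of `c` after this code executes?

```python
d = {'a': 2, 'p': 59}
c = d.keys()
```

.keys() returns a dict_keys view object

dict_keys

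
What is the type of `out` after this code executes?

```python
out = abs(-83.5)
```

abs() of float returns float

float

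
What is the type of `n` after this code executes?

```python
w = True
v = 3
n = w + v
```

bool + int returns int (True is 1, so 1 + 3 = 4)

int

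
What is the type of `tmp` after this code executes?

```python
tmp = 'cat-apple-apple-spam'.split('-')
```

str.split() returns list

list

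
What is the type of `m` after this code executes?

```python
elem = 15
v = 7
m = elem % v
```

int % int returns int (15 % 7 = 1)

int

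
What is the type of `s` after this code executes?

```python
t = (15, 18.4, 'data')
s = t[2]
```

Index 2 of tuple is 'data' which is str

str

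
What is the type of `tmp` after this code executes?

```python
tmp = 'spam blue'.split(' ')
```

str.split() returns list

list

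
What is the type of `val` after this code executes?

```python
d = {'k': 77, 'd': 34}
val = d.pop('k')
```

dict.pop() returns the value (int)

int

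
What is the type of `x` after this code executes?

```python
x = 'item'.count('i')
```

str.count() returns int

int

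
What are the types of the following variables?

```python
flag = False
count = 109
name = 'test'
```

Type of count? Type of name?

count is int; name is str

int, str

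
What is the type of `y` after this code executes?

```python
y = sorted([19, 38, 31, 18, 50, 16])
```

sorted() always returns list

list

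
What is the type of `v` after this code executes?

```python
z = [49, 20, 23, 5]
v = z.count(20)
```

list.count() returns int

int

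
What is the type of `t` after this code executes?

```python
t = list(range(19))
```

list(range(...)) returns list

list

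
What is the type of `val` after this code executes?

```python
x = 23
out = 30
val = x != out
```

Comparison operators return bool

bool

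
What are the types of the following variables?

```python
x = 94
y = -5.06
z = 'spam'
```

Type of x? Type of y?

x is int; y is float

int, float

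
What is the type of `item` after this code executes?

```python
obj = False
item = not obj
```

'not' always returns bool

bool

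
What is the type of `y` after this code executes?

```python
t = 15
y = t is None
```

'is' comparison returns bool

bool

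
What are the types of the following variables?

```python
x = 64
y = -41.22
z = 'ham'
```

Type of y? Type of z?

y is float; z is str

float, str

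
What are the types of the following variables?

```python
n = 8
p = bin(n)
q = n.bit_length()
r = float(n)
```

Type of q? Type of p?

int.bit_length() returns int; bin() returns str

int, str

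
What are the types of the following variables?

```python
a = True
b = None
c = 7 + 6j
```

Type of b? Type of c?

b is NoneType; c is complex

NoneType, complex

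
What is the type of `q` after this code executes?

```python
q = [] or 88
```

'or' returns first truthy value (88, which is int)

int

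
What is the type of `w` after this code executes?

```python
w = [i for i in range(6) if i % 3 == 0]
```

A list comprehension [...] produces a list

list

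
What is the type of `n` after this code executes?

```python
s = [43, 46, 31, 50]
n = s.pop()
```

list.pop() returns the popped element (int here)

int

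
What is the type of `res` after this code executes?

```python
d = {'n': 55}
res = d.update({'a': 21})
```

dict.update() returns None

NoneType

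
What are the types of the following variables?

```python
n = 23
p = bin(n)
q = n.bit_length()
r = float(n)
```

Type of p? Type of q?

bin() returns str; int.bit_length() returns int

str, int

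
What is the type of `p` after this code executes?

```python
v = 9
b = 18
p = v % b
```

int % int returns int (9 % 18 = 9)

int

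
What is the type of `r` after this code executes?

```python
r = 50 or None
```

'or' returns first truthy value (50, int)

int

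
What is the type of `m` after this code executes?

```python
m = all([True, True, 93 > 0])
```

all() returns bool

bool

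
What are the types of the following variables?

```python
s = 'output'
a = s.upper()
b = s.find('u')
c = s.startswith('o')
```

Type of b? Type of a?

str.find() returns int; str.upper() returns str

int, str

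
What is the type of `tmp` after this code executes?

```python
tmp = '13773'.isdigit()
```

str.isdigit() returns bool

bool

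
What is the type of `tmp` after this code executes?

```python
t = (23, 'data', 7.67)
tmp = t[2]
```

Index 2 of tuple is 7.67 which is float

float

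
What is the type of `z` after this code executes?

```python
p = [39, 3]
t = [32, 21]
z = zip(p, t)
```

zip() returns a zip iterator object

zip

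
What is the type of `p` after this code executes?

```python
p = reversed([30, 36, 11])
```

reversed() on a list returns a list_reverseiterator

list_reverseiterator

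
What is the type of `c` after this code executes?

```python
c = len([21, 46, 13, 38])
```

len() always returns int

int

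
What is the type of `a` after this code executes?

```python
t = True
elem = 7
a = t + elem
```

bool + int returns int (True is 1, so 1 + 7 = 8)

int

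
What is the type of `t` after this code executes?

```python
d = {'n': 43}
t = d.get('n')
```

dict.get() returns the value (int) when key is found

int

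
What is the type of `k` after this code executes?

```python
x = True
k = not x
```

'not' always returns bool

bool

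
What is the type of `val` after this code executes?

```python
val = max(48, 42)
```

max() of ints returns int

int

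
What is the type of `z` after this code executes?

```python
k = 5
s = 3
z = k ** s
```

int ** positive int returns int (5 ** 3 = 125)

int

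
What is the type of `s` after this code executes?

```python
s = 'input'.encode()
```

str.encode() returns bytes

bytes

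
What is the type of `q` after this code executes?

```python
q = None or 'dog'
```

'or' with None returns the other value ('dog', str)

str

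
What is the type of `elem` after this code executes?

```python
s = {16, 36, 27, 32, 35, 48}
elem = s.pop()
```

Popping from a set of ints returns int

int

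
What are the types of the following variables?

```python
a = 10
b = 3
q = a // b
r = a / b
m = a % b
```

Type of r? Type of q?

int / int returns float; int // int returns int

float, int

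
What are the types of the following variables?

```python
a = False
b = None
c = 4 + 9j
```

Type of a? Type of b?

a is bool; b is NoneType

bool, NoneType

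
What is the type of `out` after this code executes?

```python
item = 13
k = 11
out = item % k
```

int % int returns int (13 % 11 = 2)

int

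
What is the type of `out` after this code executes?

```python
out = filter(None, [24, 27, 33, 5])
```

filter() returns a filter iterator object

filter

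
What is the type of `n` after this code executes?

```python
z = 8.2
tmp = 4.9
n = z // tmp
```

float // float returns float (floor division preserves float type)

float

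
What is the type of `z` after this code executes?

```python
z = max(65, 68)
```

max() of ints returns int

int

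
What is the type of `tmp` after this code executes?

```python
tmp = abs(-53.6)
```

abs() of float returns float

float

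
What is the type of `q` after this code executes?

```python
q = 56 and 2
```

'and' returns the last value when all truthy (2, which is int)

int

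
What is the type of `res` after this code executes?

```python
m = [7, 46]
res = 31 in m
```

'in' operator returns bool

bool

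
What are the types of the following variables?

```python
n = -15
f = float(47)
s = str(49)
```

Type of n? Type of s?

n is int; s is str

int, str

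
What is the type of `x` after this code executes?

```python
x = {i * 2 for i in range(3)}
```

A set comprehension {expr for x in iterable} produces a set

set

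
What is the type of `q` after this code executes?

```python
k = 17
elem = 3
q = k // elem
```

int // int returns int (17 // 3 = 5)

int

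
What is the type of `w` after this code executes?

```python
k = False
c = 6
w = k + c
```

bool + int returns int (False is 0, so 0 + 6 = 6)

int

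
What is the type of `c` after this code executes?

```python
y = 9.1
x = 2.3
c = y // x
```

float // float returns float (floor division preserves float type)

float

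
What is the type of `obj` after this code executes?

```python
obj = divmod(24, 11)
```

divmod() returns a tuple (quotient, remainder)

tuple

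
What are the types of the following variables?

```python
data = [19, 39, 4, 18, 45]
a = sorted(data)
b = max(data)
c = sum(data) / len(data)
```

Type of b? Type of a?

max of ints returns int; sorted() returns list

int, list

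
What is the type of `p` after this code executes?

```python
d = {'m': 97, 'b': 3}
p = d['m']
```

Accessing dict[str, int] with key 'm' returns int value 97

int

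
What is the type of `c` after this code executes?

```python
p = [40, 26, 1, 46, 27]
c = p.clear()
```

list.clear() returns None

NoneType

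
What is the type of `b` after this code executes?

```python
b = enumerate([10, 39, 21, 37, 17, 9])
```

enumerate() returns an enumerate iterator object

enumerate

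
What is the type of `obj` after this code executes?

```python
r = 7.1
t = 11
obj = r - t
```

float - int returns float (7.1 - 11 = -3.9)

float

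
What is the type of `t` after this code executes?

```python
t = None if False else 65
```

Ternary: condition is False, else branch (65) taken → int

int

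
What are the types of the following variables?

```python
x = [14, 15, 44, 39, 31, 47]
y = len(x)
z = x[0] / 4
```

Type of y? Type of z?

len() returns int; int / int returns float

int, float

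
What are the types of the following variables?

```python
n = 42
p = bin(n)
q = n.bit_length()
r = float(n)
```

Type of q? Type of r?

int.bit_length() returns int; float() returns float

int, float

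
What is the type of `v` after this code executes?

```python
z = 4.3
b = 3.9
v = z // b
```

float // float returns float (floor division preserves float type)

float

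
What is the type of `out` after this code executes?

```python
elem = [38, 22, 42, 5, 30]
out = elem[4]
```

Indexing a list of ints returns int (elem[4] = 30)

int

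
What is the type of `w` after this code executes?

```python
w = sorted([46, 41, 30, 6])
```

sorted() always returns list

list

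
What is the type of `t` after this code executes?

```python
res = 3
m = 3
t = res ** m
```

int ** positive int returns int (3 ** 3 = 27)

int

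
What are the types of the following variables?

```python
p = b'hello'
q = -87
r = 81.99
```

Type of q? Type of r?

q is int; r is float

int, float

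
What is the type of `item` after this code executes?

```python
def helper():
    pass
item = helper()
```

A function with no return statement returns None

NoneType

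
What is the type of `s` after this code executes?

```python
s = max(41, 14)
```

max() of ints returns int

int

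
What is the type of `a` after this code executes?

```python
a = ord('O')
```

ord() returns int (Unicode code point)

int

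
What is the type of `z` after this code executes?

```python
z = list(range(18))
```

list(range(...)) returns list

list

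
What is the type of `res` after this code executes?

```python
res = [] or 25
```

'or' returns first truthy value (25, which is int)

int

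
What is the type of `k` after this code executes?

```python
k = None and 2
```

'and' returns first falsy value (None)

NoneType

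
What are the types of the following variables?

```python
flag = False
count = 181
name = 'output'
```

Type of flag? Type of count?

flag is bool; count is int

bool, int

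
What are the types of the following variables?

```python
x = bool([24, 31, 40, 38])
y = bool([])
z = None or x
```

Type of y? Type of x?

bool() returns bool; bool() returns bool

bool, bool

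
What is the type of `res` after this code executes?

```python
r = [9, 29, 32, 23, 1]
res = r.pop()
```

list.pop() returns the popped element (int here)

int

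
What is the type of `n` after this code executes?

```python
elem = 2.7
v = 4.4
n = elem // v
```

float // float returns float (floor division preserves float type)

float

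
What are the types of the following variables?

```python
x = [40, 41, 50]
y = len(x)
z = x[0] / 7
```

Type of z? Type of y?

int / int returns float; len() returns int

float, int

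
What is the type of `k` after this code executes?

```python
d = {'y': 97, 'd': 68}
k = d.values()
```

.values() returns a dict_values view object

dict_values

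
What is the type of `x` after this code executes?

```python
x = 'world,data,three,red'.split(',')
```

str.split() returns list

list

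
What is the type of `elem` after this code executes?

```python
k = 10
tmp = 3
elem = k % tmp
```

int % int returns int (10 % 3 = 1)

int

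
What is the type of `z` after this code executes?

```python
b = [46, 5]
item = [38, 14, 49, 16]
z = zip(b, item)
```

zip() returns a zip iterator object

zip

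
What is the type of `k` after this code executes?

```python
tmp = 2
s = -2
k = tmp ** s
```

int ** negative int returns float

float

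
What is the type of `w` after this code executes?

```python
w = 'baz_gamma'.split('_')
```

str.split() returns list

list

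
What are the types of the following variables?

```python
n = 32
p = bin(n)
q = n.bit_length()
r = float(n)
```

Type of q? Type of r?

int.bit_length() returns int; float() returns float

int, float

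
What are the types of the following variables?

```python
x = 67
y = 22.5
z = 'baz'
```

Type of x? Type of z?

x is int; z is str

int, str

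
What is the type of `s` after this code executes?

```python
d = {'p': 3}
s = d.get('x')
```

dict.get() returns None when key 'x' is not found and no default given

NoneType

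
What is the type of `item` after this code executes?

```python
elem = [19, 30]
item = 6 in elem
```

'in' operator returns bool

bool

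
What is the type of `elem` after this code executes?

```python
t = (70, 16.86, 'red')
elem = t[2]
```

Index 2 of tuple is 'red' which is str

str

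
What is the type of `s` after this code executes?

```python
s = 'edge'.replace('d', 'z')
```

str.replace() returns str

str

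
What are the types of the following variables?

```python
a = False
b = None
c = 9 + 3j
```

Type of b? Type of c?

b is NoneType; c is complex

NoneType, complex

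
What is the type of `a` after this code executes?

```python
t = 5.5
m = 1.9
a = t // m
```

float // float returns float (floor division preserves float type)

float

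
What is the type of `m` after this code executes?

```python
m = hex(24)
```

hex() returns str representation

str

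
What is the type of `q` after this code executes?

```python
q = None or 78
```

'or' with None returns the other value (78, int)

int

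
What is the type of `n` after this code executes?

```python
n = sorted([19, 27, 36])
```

sorted() always returns list

list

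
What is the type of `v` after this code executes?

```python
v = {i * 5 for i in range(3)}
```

A set comprehension {expr for x in iterable} produces a set

set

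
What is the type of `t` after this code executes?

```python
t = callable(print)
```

callable() returns bool

bool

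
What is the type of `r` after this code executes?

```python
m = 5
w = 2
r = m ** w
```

int ** positive int returns int (5 ** 2 = 25)

int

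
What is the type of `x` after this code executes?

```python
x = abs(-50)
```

abs() of int returns int

int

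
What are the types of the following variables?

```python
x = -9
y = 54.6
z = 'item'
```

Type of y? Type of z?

y is float; z is str

float, str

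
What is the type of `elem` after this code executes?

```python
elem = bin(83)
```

bin() returns str representation

str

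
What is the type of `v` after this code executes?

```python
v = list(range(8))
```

list(range(...)) returns list

list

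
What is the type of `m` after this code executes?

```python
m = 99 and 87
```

'and' returns the last value when all truthy (87, which is int)

int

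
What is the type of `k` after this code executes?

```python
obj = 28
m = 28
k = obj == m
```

Equality comparison returns bool

bool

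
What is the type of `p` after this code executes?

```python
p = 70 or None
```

'or' returns first truthy value (70, int)

int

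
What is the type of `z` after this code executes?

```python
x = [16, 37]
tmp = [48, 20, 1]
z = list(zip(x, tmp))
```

list(zip(...)) returns a list of tuples

list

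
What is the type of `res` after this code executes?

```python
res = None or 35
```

'or' with None returns the other value (35, int)

int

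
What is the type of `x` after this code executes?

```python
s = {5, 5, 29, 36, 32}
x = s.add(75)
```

set.add() returns None (mutates in place)

NoneType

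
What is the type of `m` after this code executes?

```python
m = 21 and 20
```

'and' returns the last value when all truthy (20, which is int)

int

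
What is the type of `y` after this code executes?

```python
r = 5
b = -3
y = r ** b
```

int ** negative int returns float

float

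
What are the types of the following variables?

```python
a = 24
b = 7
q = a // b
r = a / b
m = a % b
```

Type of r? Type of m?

int / int returns float; int % int returns int

float, int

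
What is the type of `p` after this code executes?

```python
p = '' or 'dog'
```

'or' returns first truthy value ('dog', which is str)

str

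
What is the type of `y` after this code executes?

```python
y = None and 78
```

'and' returns first falsy value (None)

NoneType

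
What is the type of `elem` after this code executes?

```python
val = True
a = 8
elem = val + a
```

bool + int returns int (True is 1, so 1 + 8 = 9)

int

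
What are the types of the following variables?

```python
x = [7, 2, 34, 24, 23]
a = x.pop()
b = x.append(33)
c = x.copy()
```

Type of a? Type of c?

list.pop() returns the element (int); list.copy() returns list

int, list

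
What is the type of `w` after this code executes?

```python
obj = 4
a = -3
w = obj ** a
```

int ** negative int returns float

float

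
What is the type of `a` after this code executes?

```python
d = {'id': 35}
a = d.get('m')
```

dict.get() returns None when key 'm' is not found and no default given

NoneType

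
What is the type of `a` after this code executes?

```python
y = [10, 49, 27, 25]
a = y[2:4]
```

Slicing a list always returns a list

list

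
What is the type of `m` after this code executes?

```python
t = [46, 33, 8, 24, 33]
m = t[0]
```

Indexing a list of ints returns int (t[0] = 46)

int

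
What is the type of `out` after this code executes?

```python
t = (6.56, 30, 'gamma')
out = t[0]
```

Index 0 of tuple is 6.56 which is float

float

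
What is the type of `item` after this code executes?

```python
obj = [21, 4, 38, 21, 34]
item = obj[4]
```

Indexing a list of ints returns int (obj[4] = 34)

int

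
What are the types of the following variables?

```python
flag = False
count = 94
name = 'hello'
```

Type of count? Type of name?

count is int; name is str

int, str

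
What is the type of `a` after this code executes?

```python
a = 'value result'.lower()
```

str.lower() returns str

str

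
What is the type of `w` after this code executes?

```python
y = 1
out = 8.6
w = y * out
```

int * float returns float (1 * 8.6 = 8.6)

float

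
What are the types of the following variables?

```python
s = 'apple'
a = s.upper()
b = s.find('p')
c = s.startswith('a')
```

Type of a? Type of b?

str.upper() returns str; str.find() returns int

str, int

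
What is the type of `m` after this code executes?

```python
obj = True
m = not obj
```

'not' always returns bool

bool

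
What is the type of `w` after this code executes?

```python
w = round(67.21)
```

round() with no ndigits arg returns int

int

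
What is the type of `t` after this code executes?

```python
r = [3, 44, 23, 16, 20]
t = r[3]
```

Indexing a list of ints returns int (r[3] = 16)

int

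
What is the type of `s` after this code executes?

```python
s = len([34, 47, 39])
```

len() always returns int

int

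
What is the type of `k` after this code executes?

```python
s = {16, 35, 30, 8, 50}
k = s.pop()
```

Popping from a set of ints returns int

int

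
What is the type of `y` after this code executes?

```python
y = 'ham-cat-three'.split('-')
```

str.split() returns list

list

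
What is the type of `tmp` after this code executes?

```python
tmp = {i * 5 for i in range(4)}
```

A set comprehension {expr for x in iterable} produces a set

set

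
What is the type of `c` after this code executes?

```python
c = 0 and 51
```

'and' returns the first falsy value (0, which is int)

int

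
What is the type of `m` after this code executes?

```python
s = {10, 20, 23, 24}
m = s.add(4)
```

set.add() returns None (mutates in place)

NoneType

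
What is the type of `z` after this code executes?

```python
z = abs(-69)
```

abs() of int returns int

int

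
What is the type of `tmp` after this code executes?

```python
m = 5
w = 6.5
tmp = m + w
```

int + float returns float (5 + 6.5 = 11.5)

float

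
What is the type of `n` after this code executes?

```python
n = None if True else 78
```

Ternary: condition is True, if branch (None) taken → NoneType

NoneType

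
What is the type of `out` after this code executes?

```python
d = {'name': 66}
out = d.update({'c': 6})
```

dict.update() returns None

NoneType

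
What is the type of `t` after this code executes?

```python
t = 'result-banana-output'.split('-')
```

str.split() returns list

list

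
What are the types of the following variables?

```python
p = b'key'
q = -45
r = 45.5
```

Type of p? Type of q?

p is bytes; q is int

bytes, int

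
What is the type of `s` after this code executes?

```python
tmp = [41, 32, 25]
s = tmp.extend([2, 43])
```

list.extend() returns None

NoneType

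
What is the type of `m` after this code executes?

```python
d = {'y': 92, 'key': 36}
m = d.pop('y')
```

dict.pop() returns the value (int)

int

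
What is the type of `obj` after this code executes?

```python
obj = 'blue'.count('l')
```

str.count() returns int

int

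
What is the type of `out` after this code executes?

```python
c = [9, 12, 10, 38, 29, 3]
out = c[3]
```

Indexing a list of ints returns int (c[3] = 38)

int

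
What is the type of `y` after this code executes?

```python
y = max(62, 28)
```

max() of ints returns int

int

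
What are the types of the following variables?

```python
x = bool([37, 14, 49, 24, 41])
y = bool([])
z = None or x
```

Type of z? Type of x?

None or <bool> returns the bool; bool() returns bool

bool, bool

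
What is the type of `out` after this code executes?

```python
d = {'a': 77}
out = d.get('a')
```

dict.get() returns the value (int) when key is found

int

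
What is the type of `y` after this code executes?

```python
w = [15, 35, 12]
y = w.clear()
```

list.clear() returns None

NoneType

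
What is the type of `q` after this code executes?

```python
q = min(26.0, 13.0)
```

min() of floats returns float

float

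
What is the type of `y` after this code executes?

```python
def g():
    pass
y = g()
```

A function with no return statement returns None

NoneType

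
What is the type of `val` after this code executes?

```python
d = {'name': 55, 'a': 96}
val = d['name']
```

Accessing dict[str, int] with key 'name' returns int value 55

int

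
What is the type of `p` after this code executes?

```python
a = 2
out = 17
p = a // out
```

int // int returns int (2 // 17 = 0)

int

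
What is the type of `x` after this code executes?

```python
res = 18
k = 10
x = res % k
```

int % int returns int (18 % 10 = 8)

int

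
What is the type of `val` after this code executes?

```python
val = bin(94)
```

bin() returns str representation

str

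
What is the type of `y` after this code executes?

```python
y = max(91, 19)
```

max() of ints returns int

int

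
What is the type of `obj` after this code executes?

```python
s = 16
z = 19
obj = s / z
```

int / int always returns float in Python 3 (16 / 19 = 0.842105)

float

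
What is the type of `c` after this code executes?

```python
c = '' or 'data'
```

'or' returns first truthy value ('data', which is str)

str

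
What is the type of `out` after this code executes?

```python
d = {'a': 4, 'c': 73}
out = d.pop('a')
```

dict.pop() returns the value (int)

int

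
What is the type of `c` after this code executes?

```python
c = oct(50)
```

oct() returns str representation

str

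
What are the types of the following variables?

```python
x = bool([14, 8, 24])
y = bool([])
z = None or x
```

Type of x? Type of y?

bool() returns bool; bool() returns bool

bool, bool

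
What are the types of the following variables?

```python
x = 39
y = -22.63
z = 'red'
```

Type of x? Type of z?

x is int; z is str

int, str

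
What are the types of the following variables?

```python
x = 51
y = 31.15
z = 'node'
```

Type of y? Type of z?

y is float; z is str

float, str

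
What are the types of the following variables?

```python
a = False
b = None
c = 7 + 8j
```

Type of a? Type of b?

a is bool; b is NoneType

bool, NoneType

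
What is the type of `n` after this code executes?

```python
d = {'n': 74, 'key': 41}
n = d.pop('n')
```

dict.pop() returns the value (int)

int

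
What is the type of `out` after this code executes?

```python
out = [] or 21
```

'or' returns first truthy value (21, which is int)

int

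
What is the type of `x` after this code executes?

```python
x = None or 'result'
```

'or' with None returns the other value ('result', str)

str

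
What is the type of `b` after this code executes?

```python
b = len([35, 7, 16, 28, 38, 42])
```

len() always returns int

int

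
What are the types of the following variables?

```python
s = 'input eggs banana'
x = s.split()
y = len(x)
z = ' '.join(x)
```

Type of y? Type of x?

len() returns int; str.split() returns list

int, list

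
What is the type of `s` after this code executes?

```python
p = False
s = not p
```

'not' always returns bool

bool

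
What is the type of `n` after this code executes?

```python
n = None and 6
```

'and' returns first falsy value (None)

NoneType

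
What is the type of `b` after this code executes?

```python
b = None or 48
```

'or' with None returns the other value (48, int)

int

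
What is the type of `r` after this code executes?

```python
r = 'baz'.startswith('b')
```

str.startswith() returns bool

bool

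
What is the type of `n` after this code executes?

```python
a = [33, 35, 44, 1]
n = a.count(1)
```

list.count() returns int

int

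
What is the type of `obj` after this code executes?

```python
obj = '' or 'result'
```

'or' returns first truthy value ('result', which is str)

str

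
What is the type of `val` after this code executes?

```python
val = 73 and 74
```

'and' returns the last value when all truthy (74, which is int)

int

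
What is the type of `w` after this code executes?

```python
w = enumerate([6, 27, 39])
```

enumerate() returns an enumerate iterator object

enumerate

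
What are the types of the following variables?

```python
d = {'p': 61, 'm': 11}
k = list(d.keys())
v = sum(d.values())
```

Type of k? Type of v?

list(...) returns list; sum of int values returns int

list, int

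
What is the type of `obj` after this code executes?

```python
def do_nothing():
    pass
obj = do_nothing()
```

A function with no return statement returns None

NoneType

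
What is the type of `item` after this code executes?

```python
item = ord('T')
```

ord() returns int (Unicode code point)

int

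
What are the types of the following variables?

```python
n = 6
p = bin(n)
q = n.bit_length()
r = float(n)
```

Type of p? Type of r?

bin() returns str; float() returns float

str, float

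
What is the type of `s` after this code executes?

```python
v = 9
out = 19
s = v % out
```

int % int returns int (9 % 19 = 9)

int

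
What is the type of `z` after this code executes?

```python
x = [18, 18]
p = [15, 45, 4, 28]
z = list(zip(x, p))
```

list(zip(...)) returns a list of tuples

list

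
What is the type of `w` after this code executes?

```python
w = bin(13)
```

bin() returns str representation

str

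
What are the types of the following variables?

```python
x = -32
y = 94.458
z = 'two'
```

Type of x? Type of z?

x is int; z is str

int, str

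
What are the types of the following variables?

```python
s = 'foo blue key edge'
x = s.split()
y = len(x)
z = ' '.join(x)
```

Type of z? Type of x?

str.join() returns str; str.split() returns list

str, list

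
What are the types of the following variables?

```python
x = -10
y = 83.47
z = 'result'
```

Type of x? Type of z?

x is int; z is str

int, str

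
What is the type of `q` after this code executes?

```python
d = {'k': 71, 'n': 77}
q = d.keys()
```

.keys() returns a dict_keys view object

dict_keys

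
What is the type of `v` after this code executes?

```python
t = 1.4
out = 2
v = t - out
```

float - int returns float (1.4 - 2 = -0.6)

float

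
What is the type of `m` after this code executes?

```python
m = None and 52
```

'and' returns first falsy value (None)

NoneType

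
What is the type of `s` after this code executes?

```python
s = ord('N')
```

ord() returns int (Unicode code point)

int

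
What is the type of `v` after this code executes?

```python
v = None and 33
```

'and' returns first falsy value (None)

NoneType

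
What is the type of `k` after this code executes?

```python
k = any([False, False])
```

any() returns bool

bool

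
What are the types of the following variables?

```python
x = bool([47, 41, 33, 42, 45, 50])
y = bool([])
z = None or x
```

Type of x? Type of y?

bool() returns bool; bool() returns bool

bool, bool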